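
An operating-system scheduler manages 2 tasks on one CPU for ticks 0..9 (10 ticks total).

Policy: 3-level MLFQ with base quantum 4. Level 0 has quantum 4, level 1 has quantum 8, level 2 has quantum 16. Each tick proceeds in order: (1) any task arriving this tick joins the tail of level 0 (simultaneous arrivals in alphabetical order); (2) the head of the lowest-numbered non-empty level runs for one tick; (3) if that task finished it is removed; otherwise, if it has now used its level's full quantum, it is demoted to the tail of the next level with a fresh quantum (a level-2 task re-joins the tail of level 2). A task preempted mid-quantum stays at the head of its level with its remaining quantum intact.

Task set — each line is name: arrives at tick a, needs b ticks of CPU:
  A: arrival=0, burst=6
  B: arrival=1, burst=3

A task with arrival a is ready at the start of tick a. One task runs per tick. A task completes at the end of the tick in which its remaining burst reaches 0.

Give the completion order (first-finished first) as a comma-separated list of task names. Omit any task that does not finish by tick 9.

t=0: L0/L1/L2 = A/-/- → run A
t=1: L0/L1/L2 = AB/-/- → run A
t=2: L0/L1/L2 = AB/-/- → run A
t=3: L0/L1/L2 = AB/-/- → run A
t=4: L0/L1/L2 = B/A/- → run B
t=5: L0/L1/L2 = B/A/- → run B
t=6: L0/L1/L2 = B/A/- → run B
t=7: L0/L1/L2 = -/A/- → run A
t=8: L0/L1/L2 = -/A/- → run A
t=9: (idle)

completion order = B, A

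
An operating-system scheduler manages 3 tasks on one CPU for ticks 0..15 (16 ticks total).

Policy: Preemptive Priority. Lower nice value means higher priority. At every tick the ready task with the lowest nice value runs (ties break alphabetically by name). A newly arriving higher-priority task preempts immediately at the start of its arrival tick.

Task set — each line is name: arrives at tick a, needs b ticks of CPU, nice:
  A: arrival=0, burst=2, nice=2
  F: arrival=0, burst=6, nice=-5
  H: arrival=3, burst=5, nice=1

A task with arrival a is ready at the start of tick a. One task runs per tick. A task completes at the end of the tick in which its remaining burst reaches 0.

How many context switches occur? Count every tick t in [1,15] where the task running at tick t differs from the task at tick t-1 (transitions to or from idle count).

t=0: ready={A,F} → run F
t=1: ready={A,F} → run F
t=2: ready={A,F} → run F
t=3: ready={A,F,H} → run F
t=4: ready={A,F,H} → run F
t=5: ready={A,F,H} → run F
t=6: ready={A,H} → run H
t=7: ready={A,H} → run H
t=8: ready={A,H} → run H
t=9: ready={A,H} → run H
t=10: ready={A,H} → run H
t=11: ready={A} → run A
t=12: ready={A} → run A
t=13: (idle)
t=14: (idle)
t=15: (idle)

context switches = 3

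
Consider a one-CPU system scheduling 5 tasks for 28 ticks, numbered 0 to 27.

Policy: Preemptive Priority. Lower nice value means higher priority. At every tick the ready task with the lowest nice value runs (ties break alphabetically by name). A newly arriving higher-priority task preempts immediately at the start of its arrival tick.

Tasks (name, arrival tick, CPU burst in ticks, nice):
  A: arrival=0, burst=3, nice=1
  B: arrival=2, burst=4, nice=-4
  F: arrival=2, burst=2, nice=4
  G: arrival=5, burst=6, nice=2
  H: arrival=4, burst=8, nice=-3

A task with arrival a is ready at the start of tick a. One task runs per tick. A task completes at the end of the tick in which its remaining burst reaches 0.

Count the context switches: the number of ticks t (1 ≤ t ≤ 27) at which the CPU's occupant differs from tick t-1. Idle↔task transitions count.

context switches = 6

t=0: ready={A} → run A
t=1: ready={A} → run A
t=2: ready={A,B,F} → run B
t=3: ready={A,B,F} → run B
t=4: ready={A,B,F,H} → run B
t=5: ready={A,B,F,G,H} → run B
t=6: ready={A,F,G,H} → run H
t=7: ready={A,F,G,H} → run H
t=8: ready={A,F,G,H} → run H
t=9: ready={A,F,G,H} → run H
t=10: ready={A,F,G,H} → run H
t=11: ready={A,F,G,H} → run H
t=12: ready={A,F,G,H} → run H
t=13: ready={A,F,G,H} → run H
t=14: ready={A,F,G} → run A
t=15: ready={F,G} → run G
t=16: ready={F,G} → run G
t=17: ready={F,G} → run G
t=18: ready={F,G} → run G
t=19: ready={F,G} → run G
t=20: ready={F,G} → run G
t=21: ready={F} → run F
t=22: ready={F} → run F
t=23: (idle)
t=24: (idle)
t=25: (idle)
t=26: (idle)
t=27: (idle)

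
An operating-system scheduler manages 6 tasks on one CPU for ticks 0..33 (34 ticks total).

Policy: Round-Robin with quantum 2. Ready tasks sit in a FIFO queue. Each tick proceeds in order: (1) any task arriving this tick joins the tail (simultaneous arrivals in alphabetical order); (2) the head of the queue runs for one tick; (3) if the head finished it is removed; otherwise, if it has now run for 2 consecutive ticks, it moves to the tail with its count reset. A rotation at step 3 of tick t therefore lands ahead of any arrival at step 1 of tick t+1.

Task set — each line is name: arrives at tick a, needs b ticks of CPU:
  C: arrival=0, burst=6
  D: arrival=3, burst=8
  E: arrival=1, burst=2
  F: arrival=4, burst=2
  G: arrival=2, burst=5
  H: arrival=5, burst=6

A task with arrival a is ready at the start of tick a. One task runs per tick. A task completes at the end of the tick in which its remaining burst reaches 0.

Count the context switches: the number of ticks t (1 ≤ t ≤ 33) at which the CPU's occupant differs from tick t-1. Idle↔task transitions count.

context switches = 15

t=0: queue=[C] q_used=0 → run C
t=1: queue=[C,E] q_used=1 → run C
t=2: queue=[E,C,G] q_used=0 → run E
t=3: queue=[E,C,G,D] q_used=1 → run E
t=4: queue=[C,G,D,F] q_used=0 → run C
t=5: queue=[C,G,D,F,H] q_used=1 → run C
t=6: queue=[G,D,F,H,C] q_used=0 → run G
t=7: queue=[G,D,F,H,C] q_used=1 → run G
t=8: queue=[D,F,H,C,G] q_used=0 → run D
t=9: queue=[D,F,H,C,G] q_used=1 → run D
t=10: queue=[F,H,C,G,D] q_used=0 → run F
t=11: queue=[F,H,C,G,D] q_used=1 → run F
t=12: queue=[H,C,G,D] q_used=0 → run H
t=13: queue=[H,C,G,D] q_used=1 → run H
t=14: queue=[C,G,D,H] q_used=0 → run C
t=15: queue=[C,G,D,H] q_used=1 → run C
t=16: queue=[G,D,H] q_used=0 → run G
t=17: queue=[G,D,H] q_used=1 → run G
t=18: queue=[D,H,G] q_used=0 → run D
t=19: queue=[D,H,G] q_used=1 → run D
t=20: queue=[H,G,D] q_used=0 → run H
t=21: queue=[H,G,D] q_used=1 → run H
t=22: queue=[G,D,H] q_used=0 → run G
t=23: queue=[D,H] q_used=0 → run D
t=24: queue=[D,H] q_used=1 → run D
t=25: queue=[H,D] q_used=0 → run H
t=26: queue=[H,D] q_used=1 → run H
t=27: queue=[D] q_used=0 → run D
t=28: queue=[D] q_used=1 → run D
t=29: (idle)
t=30: (idle)
t=31: (idle)
t=32: (idle)
t=33: (idle)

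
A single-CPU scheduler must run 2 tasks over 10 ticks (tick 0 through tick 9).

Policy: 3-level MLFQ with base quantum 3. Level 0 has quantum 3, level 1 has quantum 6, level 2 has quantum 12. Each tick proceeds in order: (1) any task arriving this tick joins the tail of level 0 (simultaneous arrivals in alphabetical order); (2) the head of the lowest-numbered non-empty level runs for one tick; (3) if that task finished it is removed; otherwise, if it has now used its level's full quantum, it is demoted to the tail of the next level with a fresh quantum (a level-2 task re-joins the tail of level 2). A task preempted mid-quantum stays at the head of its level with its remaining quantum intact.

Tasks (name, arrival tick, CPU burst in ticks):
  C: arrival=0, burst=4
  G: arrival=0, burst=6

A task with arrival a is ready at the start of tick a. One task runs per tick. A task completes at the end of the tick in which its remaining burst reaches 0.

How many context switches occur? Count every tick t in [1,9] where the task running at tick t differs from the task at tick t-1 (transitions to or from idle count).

t=0: L0/L1/L2 = CG/-/- → run C
t=1: L0/L1/L2 = CG/-/- → run C
t=2: L0/L1/L2 = CG/-/- → run C
t=3: L0/L1/L2 = G/C/- → run G
t=4: L0/L1/L2 = G/C/- → run G
t=5: L0/L1/L2 = G/C/- → run G
t=6: L0/L1/L2 = -/CG/- → run C
t=7: L0/L1/L2 = -/G/- → run G
t=8: L0/L1/L2 = -/G/- → run G
t=9: L0/L1/L2 = -/G/- → run G

context switches = 3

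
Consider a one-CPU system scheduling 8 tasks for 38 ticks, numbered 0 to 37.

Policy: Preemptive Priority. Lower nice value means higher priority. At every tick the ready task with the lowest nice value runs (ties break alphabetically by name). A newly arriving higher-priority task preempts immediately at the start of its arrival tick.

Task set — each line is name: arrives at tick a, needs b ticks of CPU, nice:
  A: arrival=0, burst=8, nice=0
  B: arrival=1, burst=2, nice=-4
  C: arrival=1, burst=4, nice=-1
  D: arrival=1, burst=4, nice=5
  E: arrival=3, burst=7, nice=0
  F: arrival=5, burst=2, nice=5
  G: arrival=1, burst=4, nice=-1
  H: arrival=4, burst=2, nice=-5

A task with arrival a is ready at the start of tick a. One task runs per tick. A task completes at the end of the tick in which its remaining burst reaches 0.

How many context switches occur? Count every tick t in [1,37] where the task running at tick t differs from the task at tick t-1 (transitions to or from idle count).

context switches = 10

t=0: ready={A} → run A
t=1: ready={A,B,C,D,G} → run B
t=2: ready={A,B,C,D,G} → run B
t=3: ready={A,C,D,E,G} → run C
t=4: ready={A,C,D,E,G,H} → run H
t=5: ready={A,C,D,E,F,G,H} → run H
t=6: ready={A,C,D,E,F,G} → run C
t=7: ready={A,C,D,E,F,G} → run C
t=8: ready={A,C,D,E,F,G} → run C
t=9: ready={A,D,E,F,G} → run G
t=10: ready={A,D,E,F,G} → run G
t=11: ready={A,D,E,F,G} → run G
t=12: ready={A,D,E,F,G} → run G
t=13: ready={A,D,E,F} → run A
t=14: ready={A,D,E,F} → run A
t=15: ready={A,D,E,F} → run A
t=16: ready={A,D,E,F} → run A
t=17: ready={A,D,E,F} → run A
t=18: ready={A,D,E,F} → run A
t=19: ready={A,D,E,F} → run A
t=20: ready={D,E,F} → run E
t=21: ready={D,E,F} → run E
t=22: ready={D,E,F} → run E
t=23: ready={D,E,F} → run E
t=24: ready={D,E,F} → run E
t=25: ready={D,E,F} → run E
t=26: ready={D,E,F} → run E
t=27: ready={D,F} → run D
t=28: ready={D,F} → run D
t=29: ready={D,F} → run D
t=30: ready={D,F} → run D
t=31: ready={F} → run F
t=32: ready={F} → run F
t=33: (idle)
t=34: (idle)
t=35: (idle)
t=36: (idle)
t=37: (idle)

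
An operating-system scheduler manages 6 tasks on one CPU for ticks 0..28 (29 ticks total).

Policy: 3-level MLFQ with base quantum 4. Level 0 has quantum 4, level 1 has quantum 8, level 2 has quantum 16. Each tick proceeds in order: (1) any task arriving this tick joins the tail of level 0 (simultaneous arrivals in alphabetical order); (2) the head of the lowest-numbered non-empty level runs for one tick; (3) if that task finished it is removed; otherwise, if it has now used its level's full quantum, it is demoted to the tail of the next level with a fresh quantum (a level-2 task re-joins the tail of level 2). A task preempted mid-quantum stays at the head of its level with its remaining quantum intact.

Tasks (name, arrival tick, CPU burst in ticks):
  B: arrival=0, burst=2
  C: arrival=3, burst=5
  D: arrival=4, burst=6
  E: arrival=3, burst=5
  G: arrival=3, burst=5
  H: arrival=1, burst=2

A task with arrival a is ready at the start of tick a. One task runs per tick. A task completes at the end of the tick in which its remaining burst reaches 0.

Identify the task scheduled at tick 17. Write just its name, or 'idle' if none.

t=0: L0/L1/L2 = B/-/- → run B
t=1: L0/L1/L2 = BH/-/- → run B
t=2: L0/L1/L2 = H/-/- → run H
t=3: L0/L1/L2 = HCEG/-/- → run H
t=4: L0/L1/L2 = CEGD/-/- → run C
t=5: L0/L1/L2 = CEGD/-/- → run C
t=6: L0/L1/L2 = CEGD/-/- → run C
t=7: L0/L1/L2 = CEGD/-/- → run C
t=8: L0/L1/L2 = EGD/C/- → run E
t=9: L0/L1/L2 = EGD/C/- → run E
t=10: L0/L1/L2 = EGD/C/- → run E
t=11: L0/L1/L2 = EGD/C/- → run E
t=12: L0/L1/L2 = GD/CE/- → run G
t=13: L0/L1/L2 = GD/CE/- → run G
t=14: L0/L1/L2 = GD/CE/- → run G
t=15: L0/L1/L2 = GD/CE/- → run G
t=16: L0/L1/L2 = D/CEG/- → run D
t=17: L0/L1/L2 = D/CEG/- → run D
t=18: L0/L1/L2 = D/CEG/- → run D
t=19: L0/L1/L2 = D/CEG/- → run D
t=20: L0/L1/L2 = -/CEGD/- → run C
t=21: L0/L1/L2 = -/EGD/- → run E
t=22: L0/L1/L2 = -/GD/- → run G
t=23: L0/L1/L2 = -/D/- → run D
t=24: L0/L1/L2 = -/D/- → run D
t=25: (idle)
t=26: (idle)
t=27: (idle)
t=28: (idle)

running at tick 17 = D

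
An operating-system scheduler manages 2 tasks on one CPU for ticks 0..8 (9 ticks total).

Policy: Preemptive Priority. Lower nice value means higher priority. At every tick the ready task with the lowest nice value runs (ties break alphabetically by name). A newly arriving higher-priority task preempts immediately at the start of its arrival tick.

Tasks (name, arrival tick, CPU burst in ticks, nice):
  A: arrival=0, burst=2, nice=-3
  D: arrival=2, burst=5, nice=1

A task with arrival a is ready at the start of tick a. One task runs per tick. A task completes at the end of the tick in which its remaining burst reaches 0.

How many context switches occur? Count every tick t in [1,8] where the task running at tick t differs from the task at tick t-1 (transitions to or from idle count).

t=0: ready={A} → run A
t=1: ready={A} → run A
t=2: ready={D} → run D
t=3: ready={D} → run D
t=4: ready={D} → run D
t=5: ready={D} → run D
t=6: ready={D} → run D
t=7: (idle)
t=8: (idle)

context switches = 2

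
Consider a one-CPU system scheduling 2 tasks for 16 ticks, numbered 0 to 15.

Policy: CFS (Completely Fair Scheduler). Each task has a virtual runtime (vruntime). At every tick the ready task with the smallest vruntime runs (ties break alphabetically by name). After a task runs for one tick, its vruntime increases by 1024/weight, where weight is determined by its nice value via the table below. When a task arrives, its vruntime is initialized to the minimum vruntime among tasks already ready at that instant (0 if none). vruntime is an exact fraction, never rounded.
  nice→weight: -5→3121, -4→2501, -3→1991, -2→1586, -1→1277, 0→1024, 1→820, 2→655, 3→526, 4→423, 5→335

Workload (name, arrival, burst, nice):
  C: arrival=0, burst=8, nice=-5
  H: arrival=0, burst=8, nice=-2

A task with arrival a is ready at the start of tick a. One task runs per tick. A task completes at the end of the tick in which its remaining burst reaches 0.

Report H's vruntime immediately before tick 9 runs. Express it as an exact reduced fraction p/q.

vruntime(H, start of tick 9) = 1536/793

t=0: vr[C=0 H=0] → run C
t=1: vr[C=1024/3121 H=0] → run H
t=2: vr[C=1024/3121 H=512/793] → run C
t=3: vr[C=2048/3121 H=512/793] → run H
t=4: vr[C=2048/3121 H=1024/793] → run C
t=5: vr[C=3072/3121 H=1024/793] → run C
t=6: vr[C=4096/3121 H=1024/793] → run H
t=7: vr[C=4096/3121 H=1536/793] → run C
t=8: vr[C=5120/3121 H=1536/793] → run C
t=9: vr[C=6144/3121 H=1536/793] → run H
t=10: vr[C=6144/3121 H=2048/793] → run C
t=11: vr[C=7168/3121 H=2048/793] → run C
t=12: vr[H=2048/793] → run H
t=13: vr[H=2560/793] → run H
t=14: vr[H=3072/793] → run H
t=15: vr[H=3584/793] → run H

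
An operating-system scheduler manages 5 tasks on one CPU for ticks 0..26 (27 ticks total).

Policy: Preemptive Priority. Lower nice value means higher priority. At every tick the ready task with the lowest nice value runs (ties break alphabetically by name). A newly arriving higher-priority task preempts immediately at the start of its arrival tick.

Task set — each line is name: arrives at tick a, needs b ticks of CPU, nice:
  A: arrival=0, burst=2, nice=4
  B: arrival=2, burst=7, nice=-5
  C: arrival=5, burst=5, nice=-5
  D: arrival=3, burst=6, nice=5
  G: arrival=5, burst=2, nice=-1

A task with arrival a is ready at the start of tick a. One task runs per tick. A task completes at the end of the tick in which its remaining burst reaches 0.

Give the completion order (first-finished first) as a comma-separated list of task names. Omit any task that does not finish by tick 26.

t=0: ready={A} → run A
t=1: ready={A} → run A
t=2: ready={B} → run B
t=3: ready={B,D} → run B
t=4: ready={B,D} → run B
t=5: ready={B,C,D,G} → run B
t=6: ready={B,C,D,G} → run B
t=7: ready={B,C,D,G} → run B
t=8: ready={B,C,D,G} → run B
t=9: ready={C,D,G} → run C
t=10: ready={C,D,G} → run C
t=11: ready={C,D,G} → run C
t=12: ready={C,D,G} → run C
t=13: ready={C,D,G} → run C
t=14: ready={D,G} → run G
t=15: ready={D,G} → run G
t=16: ready={D} → run D
t=17: ready={D} → run D
t=18: ready={D} → run D
t=19: ready={D} → run D
t=20: ready={D} → run D
t=21: ready={D} → run D
t=22: (idle)
t=23: (idle)
t=24: (idle)
t=25: (idle)
t=26: (idle)

completion order = A, B, C, G, D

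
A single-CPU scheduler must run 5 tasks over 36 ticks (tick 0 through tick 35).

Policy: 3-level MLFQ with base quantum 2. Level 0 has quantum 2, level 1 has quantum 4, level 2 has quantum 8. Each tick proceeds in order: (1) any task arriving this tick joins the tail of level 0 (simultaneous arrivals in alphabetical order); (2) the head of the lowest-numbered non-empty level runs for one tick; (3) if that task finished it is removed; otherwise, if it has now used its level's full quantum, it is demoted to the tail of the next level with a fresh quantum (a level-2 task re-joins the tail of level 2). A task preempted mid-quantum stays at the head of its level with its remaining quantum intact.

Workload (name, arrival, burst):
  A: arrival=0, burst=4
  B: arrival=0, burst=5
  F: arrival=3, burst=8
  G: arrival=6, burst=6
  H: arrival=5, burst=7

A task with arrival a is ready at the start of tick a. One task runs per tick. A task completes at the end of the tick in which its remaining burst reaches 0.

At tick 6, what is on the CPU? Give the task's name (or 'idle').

running at tick 6 = H

t=0: L0/L1/L2 = AB/-/- → run A
t=1: L0/L1/L2 = AB/-/- → run A
t=2: L0/L1/L2 = B/A/- → run B
t=3: L0/L1/L2 = BF/A/- → run B
t=4: L0/L1/L2 = F/AB/- → run F
t=5: L0/L1/L2 = FH/AB/- → run F
t=6: L0/L1/L2 = HG/ABF/- → run H
t=7: L0/L1/L2 = HG/ABF/- → run H
t=8: L0/L1/L2 = G/ABFH/- → run G
t=9: L0/L1/L2 = G/ABFH/- → run G
t=10: L0/L1/L2 = -/ABFHG/- → run A
t=11: L0/L1/L2 = -/ABFHG/- → run A
t=12: L0/L1/L2 = -/BFHG/- → run B
t=13: L0/L1/L2 = -/BFHG/- → run B
t=14: L0/L1/L2 = -/BFHG/- → run B
t=15: L0/L1/L2 = -/FHG/- → run F
t=16: L0/L1/L2 = -/FHG/- → run F
t=17: L0/L1/L2 = -/FHG/- → run F
t=18: L0/L1/L2 = -/FHG/- → run F
t=19: L0/L1/L2 = -/HG/F → run H
t=20: L0/L1/L2 = -/HG/F → run H
t=21: L0/L1/L2 = -/HG/F → run H
t=22: L0/L1/L2 = -/HG/F → run H
t=23: L0/L1/L2 = -/G/FH → run G
t=24: L0/L1/L2 = -/G/FH → run G
t=25: L0/L1/L2 = -/G/FH → run G
t=26: L0/L1/L2 = -/G/FH → run G
t=27: L0/L1/L2 = -/-/FH → run F
t=28: L0/L1/L2 = -/-/FH → run F
t=29: L0/L1/L2 = -/-/H → run H
t=30: (idle)
t=31: (idle)
t=32: (idle)
t=33: (idle)
t=34: (idle)
t=35: (idle)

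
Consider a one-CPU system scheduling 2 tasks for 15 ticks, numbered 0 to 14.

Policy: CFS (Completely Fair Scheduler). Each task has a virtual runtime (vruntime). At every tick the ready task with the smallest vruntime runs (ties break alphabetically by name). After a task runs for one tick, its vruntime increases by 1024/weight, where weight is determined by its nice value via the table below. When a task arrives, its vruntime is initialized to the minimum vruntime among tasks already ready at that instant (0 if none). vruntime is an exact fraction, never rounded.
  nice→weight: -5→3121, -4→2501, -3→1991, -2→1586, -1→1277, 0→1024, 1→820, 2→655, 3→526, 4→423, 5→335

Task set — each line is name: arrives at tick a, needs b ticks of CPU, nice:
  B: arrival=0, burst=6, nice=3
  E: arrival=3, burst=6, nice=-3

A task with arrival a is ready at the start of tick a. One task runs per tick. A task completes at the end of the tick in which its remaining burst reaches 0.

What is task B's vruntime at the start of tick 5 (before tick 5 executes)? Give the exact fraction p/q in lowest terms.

vruntime(B, start of tick 5) = 2048/263

t=0: vr[B=0] → run B
t=1: vr[B=512/263] → run B
t=2: vr[B=1024/263] → run B
t=3: vr[B=1536/263 E=1536/263] → run B
t=4: vr[B=2048/263 E=1536/263] → run E
t=5: vr[B=2048/263 E=3327488/523633] → run E
t=6: vr[B=2048/263 E=3596800/523633] → run E
t=7: vr[B=2048/263 E=3866112/523633] → run E
t=8: vr[B=2048/263 E=4135424/523633] → run B
t=9: vr[B=2560/263 E=4135424/523633] → run E
t=10: vr[B=2560/263 E=4404736/523633] → run E
t=11: vr[B=2560/263] → run B
t=12: (idle)
t=13: (idle)
t=14: (idle)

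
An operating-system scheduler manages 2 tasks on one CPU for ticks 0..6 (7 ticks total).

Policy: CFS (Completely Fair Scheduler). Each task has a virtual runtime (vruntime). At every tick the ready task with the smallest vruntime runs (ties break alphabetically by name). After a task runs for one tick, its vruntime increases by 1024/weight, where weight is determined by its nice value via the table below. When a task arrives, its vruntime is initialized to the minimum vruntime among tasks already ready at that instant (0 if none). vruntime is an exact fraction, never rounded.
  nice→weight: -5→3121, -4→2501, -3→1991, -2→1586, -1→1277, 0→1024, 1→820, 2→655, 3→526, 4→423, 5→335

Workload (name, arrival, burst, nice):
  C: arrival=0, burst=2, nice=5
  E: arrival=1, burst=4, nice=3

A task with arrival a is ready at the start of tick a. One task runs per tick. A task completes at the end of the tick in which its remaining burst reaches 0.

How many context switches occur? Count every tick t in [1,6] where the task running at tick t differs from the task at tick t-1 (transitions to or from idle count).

context switches = 2

t=0: vr[C=0] → run C
t=1: vr[C=1024/335 E=1024/335] → run C
t=2: vr[E=1024/335] → run E
t=3: vr[E=440832/88105] → run E
t=4: vr[E=612352/88105] → run E
t=5: vr[E=783872/88105] → run E
t=6: (idle)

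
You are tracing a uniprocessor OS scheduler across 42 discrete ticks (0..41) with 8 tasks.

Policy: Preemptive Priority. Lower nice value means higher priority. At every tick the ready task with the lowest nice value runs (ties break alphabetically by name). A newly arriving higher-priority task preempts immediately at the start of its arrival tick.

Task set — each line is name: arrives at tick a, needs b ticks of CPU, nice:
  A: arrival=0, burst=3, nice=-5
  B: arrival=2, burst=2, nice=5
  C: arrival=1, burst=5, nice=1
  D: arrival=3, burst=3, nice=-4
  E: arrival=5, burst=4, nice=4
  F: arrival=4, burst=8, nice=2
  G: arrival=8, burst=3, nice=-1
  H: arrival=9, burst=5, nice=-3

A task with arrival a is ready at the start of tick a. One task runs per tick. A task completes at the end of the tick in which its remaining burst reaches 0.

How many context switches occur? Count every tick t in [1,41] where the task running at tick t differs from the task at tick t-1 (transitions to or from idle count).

t=0: ready={A} → run A
t=1: ready={A,C} → run A
t=2: ready={A,B,C} → run A
t=3: ready={B,C,D} → run D
t=4: ready={B,C,D,F} → run D
t=5: ready={B,C,D,E,F} → run D
t=6: ready={B,C,E,F} → run C
t=7: ready={B,C,E,F} → run C
t=8: ready={B,C,E,F,G} → run G
t=9: ready={B,C,E,F,G,H} → run H
t=10: ready={B,C,E,F,G,H} → run H
t=11: ready={B,C,E,F,G,H} → run H
t=12: ready={B,C,E,F,G,H} → run H
t=13: ready={B,C,E,F,G,H} → run H
t=14: ready={B,C,E,F,G} → run G
t=15: ready={B,C,E,F,G} → run G
t=16: ready={B,C,E,F} → run C
t=17: ready={B,C,E,F} → run C
t=18: ready={B,C,E,F} → run C
t=19: ready={B,E,F} → run F
t=20: ready={B,E,F} → run F
t=21: ready={B,E,F} → run F
t=22: ready={B,E,F} → run F
t=23: ready={B,E,F} → run F
t=24: ready={B,E,F} → run F
t=25: ready={B,E,F} → run F
t=26: ready={B,E,F} → run F
t=27: ready={B,E} → run E
t=28: ready={B,E} → run E
t=29: ready={B,E} → run E
t=30: ready={B,E} → run E
t=31: ready={B} → run B
t=32: ready={B} → run B
t=33: (idle)
t=34: (idle)
t=35: (idle)
t=36: (idle)
t=37: (idle)
t=38: (idle)
t=39: (idle)
t=40: (idle)
t=41: (idle)

context switches = 10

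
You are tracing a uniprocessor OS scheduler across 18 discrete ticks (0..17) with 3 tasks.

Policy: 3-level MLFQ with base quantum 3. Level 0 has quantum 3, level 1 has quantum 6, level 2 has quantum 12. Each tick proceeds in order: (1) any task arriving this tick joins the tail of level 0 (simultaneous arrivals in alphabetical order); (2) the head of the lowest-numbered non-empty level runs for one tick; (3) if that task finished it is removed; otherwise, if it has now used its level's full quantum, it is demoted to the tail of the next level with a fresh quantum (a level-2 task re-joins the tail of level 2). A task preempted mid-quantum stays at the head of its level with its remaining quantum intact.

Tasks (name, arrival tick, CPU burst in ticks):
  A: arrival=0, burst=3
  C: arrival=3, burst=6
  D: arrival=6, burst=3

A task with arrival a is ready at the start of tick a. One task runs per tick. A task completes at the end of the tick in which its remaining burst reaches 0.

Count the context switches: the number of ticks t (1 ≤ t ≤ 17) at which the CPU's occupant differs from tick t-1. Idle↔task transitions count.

context switches = 4

t=0: L0/L1/L2 = A/-/- → run A
t=1: L0/L1/L2 = A/-/- → run A
t=2: L0/L1/L2 = A/-/- → run A
t=3: L0/L1/L2 = C/-/- → run C
t=4: L0/L1/L2 = C/-/- → run C
t=5: L0/L1/L2 = C/-/- → run C
t=6: L0/L1/L2 = D/C/- → run D
t=7: L0/L1/L2 = D/C/- → run D
t=8: L0/L1/L2 = D/C/- → run D
t=9: L0/L1/L2 = -/C/- → run C
t=10: L0/L1/L2 = -/C/- → run C
t=11: L0/L1/L2 = -/C/- → run C
t=12: (idle)
t=13: (idle)
t=14: (idle)
t=15: (idle)
t=16: (idle)
t=17: (idle)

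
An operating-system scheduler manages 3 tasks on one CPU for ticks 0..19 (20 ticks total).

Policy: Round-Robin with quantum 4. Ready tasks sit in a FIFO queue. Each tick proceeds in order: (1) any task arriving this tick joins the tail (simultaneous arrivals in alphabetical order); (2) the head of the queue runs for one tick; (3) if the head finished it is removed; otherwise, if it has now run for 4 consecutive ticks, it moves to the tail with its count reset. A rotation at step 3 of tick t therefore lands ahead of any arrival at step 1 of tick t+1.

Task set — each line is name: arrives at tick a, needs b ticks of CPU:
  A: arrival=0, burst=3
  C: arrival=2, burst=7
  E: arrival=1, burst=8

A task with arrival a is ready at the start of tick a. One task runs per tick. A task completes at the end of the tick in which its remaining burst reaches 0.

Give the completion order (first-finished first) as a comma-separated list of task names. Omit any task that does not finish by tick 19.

completion order = A, E, C

t=0: queue=[A] q_used=0 → run A
t=1: queue=[A,E] q_used=1 → run A
t=2: queue=[A,E,C] q_used=2 → run A
t=3: queue=[E,C] q_used=0 → run E
t=4: queue=[E,C] q_used=1 → run E
t=5: queue=[E,C] q_used=2 → run E
t=6: queue=[E,C] q_used=3 → run E
t=7: queue=[C,E] q_used=0 → run C
t=8: queue=[C,E] q_used=1 → run C
t=9: queue=[C,E] q_used=2 → run C
t=10: queue=[C,E] q_used=3 → run C
t=11: queue=[E,C] q_used=0 → run E
t=12: queue=[E,C] q_used=1 → run E
t=13: queue=[E,C] q_used=2 → run E
t=14: queue=[E,C] q_used=3 → run E
t=15: queue=[C] q_used=0 → run C
t=16: queue=[C] q_used=1 → run C
t=17: queue=[C] q_used=2 → run C
t=18: (idle)
t=19: (idle)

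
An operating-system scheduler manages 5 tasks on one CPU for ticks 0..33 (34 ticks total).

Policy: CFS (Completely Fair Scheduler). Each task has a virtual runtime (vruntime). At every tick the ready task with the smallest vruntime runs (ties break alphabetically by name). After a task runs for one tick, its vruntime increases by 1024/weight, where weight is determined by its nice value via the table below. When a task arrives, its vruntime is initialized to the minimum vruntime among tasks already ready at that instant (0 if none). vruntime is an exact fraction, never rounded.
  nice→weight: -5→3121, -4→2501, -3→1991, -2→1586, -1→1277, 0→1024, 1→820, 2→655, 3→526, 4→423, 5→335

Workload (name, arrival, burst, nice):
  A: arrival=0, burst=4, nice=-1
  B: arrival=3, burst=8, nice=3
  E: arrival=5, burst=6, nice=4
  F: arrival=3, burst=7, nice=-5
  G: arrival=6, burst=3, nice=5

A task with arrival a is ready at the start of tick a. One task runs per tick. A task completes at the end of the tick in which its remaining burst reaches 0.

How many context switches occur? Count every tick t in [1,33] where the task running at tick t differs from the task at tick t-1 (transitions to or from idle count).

t=0: vr[A=0] → run A
t=1: vr[A=1024/1277] → run A
t=2: vr[A=2048/1277] → run A
t=3: vr[A=3072/1277 B=3072/1277 F=3072/1277] → run A
t=4: vr[B=3072/1277 F=3072/1277] → run B
t=5: vr[B=1461760/335851 E=3072/1277 F=3072/1277] → run E
t=6: vr[B=1461760/335851 E=2607104/540171 F=3072/1277 G=3072/1277] → run F
t=7: vr[B=1461760/335851 E=2607104/540171 F=10895360/3985517 G=3072/1277] → run G
t=8: vr[B=1461760/335851 E=2607104/540171 F=10895360/3985517 G=2336768/427795] → run F
t=9: vr[B=1461760/335851 E=2607104/540171 F=12203008/3985517 G=2336768/427795] → run F
t=10: vr[B=1461760/335851 E=2607104/540171 F=13510656/3985517 G=2336768/427795] → run F
t=11: vr[B=1461760/335851 E=2607104/540171 F=14818304/3985517 G=2336768/427795] → run F
t=12: vr[B=1461760/335851 E=2607104/540171 F=16125952/3985517 G=2336768/427795] → run F
t=13: vr[B=1461760/335851 E=2607104/540171 F=17433600/3985517 G=2336768/427795] → run B
t=14: vr[B=2115584/335851 E=2607104/540171 F=17433600/3985517 G=2336768/427795] → run F
t=15: vr[B=2115584/335851 E=2607104/540171 G=2336768/427795] → run E
t=16: vr[B=2115584/335851 E=3914752/540171 G=2336768/427795] → run G
t=17: vr[B=2115584/335851 E=3914752/540171 G=3644416/427795] → run B
t=18: vr[B=2769408/335851 E=3914752/540171 G=3644416/427795] → run E
t=19: vr[B=2769408/335851 E=1740800/180057 G=3644416/427795] → run B
t=20: vr[B=3423232/335851 E=1740800/180057 G=3644416/427795] → run G
t=21: vr[B=3423232/335851 E=1740800/180057] → run E
t=22: vr[B=3423232/335851 E=6530048/540171] → run B
t=23: vr[B=4077056/335851 E=6530048/540171] → run E
t=24: vr[B=4077056/335851 E=7837696/540171] → run B
t=25: vr[B=4730880/335851 E=7837696/540171] → run B
t=26: vr[B=5384704/335851 E=7837696/540171] → run E
t=27: vr[B=5384704/335851] → run B
t=28: (idle)
t=29: (idle)
t=30: (idle)
t=31: (idle)
t=32: (idle)
t=33: (idle)

context switches = 20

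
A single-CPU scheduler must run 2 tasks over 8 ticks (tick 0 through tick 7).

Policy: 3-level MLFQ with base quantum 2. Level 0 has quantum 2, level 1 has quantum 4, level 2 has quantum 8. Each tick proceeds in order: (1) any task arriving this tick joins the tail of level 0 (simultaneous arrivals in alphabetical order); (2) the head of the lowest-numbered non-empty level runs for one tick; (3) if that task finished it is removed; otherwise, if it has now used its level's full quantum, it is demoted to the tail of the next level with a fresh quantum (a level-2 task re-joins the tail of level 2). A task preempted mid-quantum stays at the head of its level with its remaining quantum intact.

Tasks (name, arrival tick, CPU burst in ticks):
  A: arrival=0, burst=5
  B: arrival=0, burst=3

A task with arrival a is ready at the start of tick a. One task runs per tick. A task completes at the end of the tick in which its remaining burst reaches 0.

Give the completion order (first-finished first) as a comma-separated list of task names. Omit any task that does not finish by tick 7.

completion order = A, B

t=0: L0/L1/L2 = AB/-/- → run A
t=1: L0/L1/L2 = AB/-/- → run A
t=2: L0/L1/L2 = B/A/- → run B
t=3: L0/L1/L2 = B/A/- → run B
t=4: L0/L1/L2 = -/AB/- → run A
t=5: L0/L1/L2 = -/AB/- → run A
t=6: L0/L1/L2 = -/AB/- → run A
t=7: L0/L1/L2 = -/B/- → run B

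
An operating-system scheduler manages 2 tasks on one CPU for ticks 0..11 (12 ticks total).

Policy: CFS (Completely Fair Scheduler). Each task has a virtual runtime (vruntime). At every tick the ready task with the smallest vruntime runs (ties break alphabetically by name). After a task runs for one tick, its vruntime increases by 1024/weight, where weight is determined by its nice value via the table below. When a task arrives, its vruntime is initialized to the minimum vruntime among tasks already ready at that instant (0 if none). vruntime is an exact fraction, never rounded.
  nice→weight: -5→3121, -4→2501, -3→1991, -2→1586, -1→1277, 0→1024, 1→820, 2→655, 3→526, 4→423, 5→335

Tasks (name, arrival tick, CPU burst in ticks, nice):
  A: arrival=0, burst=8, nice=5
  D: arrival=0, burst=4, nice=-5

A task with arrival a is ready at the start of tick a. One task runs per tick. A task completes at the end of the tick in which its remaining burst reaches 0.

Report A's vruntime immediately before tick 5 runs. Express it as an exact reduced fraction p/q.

t=0: vr[A=0 D=0] → run A
t=1: vr[A=1024/335 D=0] → run D
t=2: vr[A=1024/335 D=1024/3121] → run D
t=3: vr[A=1024/335 D=2048/3121] → run D
t=4: vr[A=1024/335 D=3072/3121] → run D
t=5: vr[A=1024/335] → run A
t=6: vr[A=2048/335] → run A
t=7: vr[A=3072/335] → run A
t=8: vr[A=4096/335] → run A
t=9: vr[A=1024/67] → run A
t=10: vr[A=6144/335] → run A
t=11: vr[A=7168/335] → run A

vruntime(A, start of tick 5) = 1024/335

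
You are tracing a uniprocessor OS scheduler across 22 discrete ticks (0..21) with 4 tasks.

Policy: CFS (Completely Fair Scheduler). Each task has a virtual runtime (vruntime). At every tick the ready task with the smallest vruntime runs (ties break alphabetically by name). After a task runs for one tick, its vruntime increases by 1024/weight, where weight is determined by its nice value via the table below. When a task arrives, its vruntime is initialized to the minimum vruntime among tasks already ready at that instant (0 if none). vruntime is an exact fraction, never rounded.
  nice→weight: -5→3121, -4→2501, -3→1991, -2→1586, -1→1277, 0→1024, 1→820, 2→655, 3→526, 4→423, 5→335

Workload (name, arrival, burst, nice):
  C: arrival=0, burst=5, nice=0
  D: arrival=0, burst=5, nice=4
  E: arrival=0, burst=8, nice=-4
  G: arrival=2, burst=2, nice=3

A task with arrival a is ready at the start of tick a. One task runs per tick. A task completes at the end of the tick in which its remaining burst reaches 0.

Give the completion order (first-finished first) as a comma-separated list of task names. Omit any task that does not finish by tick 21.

completion order = G, E, C, D

t=0: vr[C=0 D=0 E=0] → run C
t=1: vr[C=1 D=0 E=0] → run D
t=2: vr[C=1 D=1024/423 E=0 G=0] → run E
t=3: vr[C=1 D=1024/423 E=1024/2501 G=0] → run G
t=4: vr[C=1 D=1024/423 E=1024/2501 G=512/263] → run E
t=5: vr[C=1 D=1024/423 E=2048/2501 G=512/263] → run E
t=6: vr[C=1 D=1024/423 E=3072/2501 G=512/263] → run C
t=7: vr[C=2 D=1024/423 E=3072/2501 G=512/263] → run E
t=8: vr[C=2 D=1024/423 E=4096/2501 G=512/263] → run E
t=9: vr[C=2 D=1024/423 E=5120/2501 G=512/263] → run G
t=10: vr[C=2 D=1024/423 E=5120/2501] → run C
t=11: vr[C=3 D=1024/423 E=5120/2501] → run E
t=12: vr[C=3 D=1024/423 E=6144/2501] → run D
t=13: vr[C=3 D=2048/423 E=6144/2501] → run E
t=14: vr[C=3 D=2048/423 E=7168/2501] → run E
t=15: vr[C=3 D=2048/423] → run C
t=16: vr[C=4 D=2048/423] → run C
t=17: vr[D=2048/423] → run D
t=18: vr[D=1024/141] → run D
t=19: vr[D=4096/423] → run D
t=20: (idle)
t=21: (idle)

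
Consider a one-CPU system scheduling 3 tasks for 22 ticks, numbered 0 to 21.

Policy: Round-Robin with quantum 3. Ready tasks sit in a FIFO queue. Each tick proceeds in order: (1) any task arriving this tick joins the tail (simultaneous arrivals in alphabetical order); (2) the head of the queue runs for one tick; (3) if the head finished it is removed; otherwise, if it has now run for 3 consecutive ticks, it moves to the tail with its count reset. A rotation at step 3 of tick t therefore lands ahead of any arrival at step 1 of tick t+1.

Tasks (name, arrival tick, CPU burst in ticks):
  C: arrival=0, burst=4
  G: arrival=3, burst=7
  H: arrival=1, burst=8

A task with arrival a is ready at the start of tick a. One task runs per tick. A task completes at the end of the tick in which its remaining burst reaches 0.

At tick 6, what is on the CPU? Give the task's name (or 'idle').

running at tick 6 = C

t=0: queue=[C] q_used=0 → run C
t=1: queue=[C,H] q_used=1 → run C
t=2: queue=[C,H] q_used=2 → run C
t=3: queue=[H,C,G] q_used=0 → run H
t=4: queue=[H,C,G] q_used=1 → run H
t=5: queue=[H,C,G] q_used=2 → run H
t=6: queue=[C,G,H] q_used=0 → run C
t=7: queue=[G,H] q_used=0 → run G
t=8: queue=[G,H] q_used=1 → run G
t=9: queue=[G,H] q_used=2 → run G
t=10: queue=[H,G] q_used=0 → run H
t=11: queue=[H,G] q_used=1 → run H
t=12: queue=[H,G] q_used=2 → run H
t=13: queue=[G,H] q_used=0 → run G
t=14: queue=[G,H] q_used=1 → run G
t=15: queue=[G,H] q_used=2 → run G
t=16: queue=[H,G] q_used=0 → run H
t=17: queue=[H,G] q_used=1 → run H
t=18: queue=[G] q_used=0 → run G
t=19: (idle)
t=20: (idle)
t=21: (idle)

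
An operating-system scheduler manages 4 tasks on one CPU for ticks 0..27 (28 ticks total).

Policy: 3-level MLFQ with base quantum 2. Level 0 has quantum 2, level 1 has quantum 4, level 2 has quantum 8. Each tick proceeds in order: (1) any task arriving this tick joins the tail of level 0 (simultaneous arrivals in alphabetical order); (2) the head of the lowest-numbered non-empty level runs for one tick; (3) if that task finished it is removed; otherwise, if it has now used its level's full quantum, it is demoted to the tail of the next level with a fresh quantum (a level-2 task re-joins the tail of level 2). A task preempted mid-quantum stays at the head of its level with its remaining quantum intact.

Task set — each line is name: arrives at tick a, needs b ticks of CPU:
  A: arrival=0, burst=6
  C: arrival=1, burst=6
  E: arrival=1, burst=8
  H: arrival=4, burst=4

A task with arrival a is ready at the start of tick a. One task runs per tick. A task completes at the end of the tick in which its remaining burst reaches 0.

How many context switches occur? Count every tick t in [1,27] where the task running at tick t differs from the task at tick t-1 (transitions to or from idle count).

context switches = 9

t=0: L0/L1/L2 = A/-/- → run A
t=1: L0/L1/L2 = ACE/-/- → run A
t=2: L0/L1/L2 = CE/A/- → run C
t=3: L0/L1/L2 = CE/A/- → run C
t=4: L0/L1/L2 = EH/AC/- → run E
t=5: L0/L1/L2 = EH/AC/- → run E
t=6: L0/L1/L2 = H/ACE/- → run H
t=7: L0/L1/L2 = H/ACE/- → run H
t=8: L0/L1/L2 = -/ACEH/- → run A
t=9: L0/L1/L2 = -/ACEH/- → run A
t=10: L0/L1/L2 = -/ACEH/- → run A
t=11: L0/L1/L2 = -/ACEH/- → run A
t=12: L0/L1/L2 = -/CEH/- → run C
t=13: L0/L1/L2 = -/CEH/- → run C
t=14: L0/L1/L2 = -/CEH/- → run C
t=15: L0/L1/L2 = -/CEH/- → run C
t=16: L0/L1/L2 = -/EH/- → run E
t=17: L0/L1/L2 = -/EH/- → run E
t=18: L0/L1/L2 = -/EH/- → run E
t=19: L0/L1/L2 = -/EH/- → run E
t=20: L0/L1/L2 = -/H/E → run H
t=21: L0/L1/L2 = -/H/E → run H
t=22: L0/L1/L2 = -/-/E → run E
t=23: L0/L1/L2 = -/-/E → run E
t=24: (idle)
t=25: (idle)
t=26: (idle)
t=27: (idle)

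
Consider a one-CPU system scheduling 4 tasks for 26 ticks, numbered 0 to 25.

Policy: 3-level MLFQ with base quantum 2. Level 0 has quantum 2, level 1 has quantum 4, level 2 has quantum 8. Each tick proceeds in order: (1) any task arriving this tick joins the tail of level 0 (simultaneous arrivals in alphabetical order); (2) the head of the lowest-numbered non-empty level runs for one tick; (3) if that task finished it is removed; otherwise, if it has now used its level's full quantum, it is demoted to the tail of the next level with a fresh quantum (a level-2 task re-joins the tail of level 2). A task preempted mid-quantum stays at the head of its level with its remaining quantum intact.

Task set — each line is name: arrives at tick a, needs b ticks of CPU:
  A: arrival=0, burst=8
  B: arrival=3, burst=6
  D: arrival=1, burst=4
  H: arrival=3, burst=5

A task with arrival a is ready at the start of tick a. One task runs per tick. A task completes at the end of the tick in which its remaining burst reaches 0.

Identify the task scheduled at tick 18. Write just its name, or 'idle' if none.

t=0: L0/L1/L2 = A/-/- → run A
t=1: L0/L1/L2 = AD/-/- → run A
t=2: L0/L1/L2 = D/A/- → run D
t=3: L0/L1/L2 = DBH/A/- → run D
t=4: L0/L1/L2 = BH/AD/- → run B
t=5: L0/L1/L2 = BH/AD/- → run B
t=6: L0/L1/L2 = H/ADB/- → run H
t=7: L0/L1/L2 = H/ADB/- → run H
t=8: L0/L1/L2 = -/ADBH/- → run A
t=9: L0/L1/L2 = -/ADBH/- → run A
t=10: L0/L1/L2 = -/ADBH/- → run A
t=11: L0/L1/L2 = -/ADBH/- → run A
t=12: L0/L1/L2 = -/DBH/A → run D
t=13: L0/L1/L2 = -/DBH/A → run D
t=14: L0/L1/L2 = -/BH/A → run B
t=15: L0/L1/L2 = -/BH/A → run B
t=16: L0/L1/L2 = -/BH/A → run B
t=17: L0/L1/L2 = -/BH/A → run B
t=18: L0/L1/L2 = -/H/A → run H
t=19: L0/L1/L2 = -/H/A → run H
t=20: L0/L1/L2 = -/H/A → run H
t=21: L0/L1/L2 = -/-/A → run A
t=22: L0/L1/L2 = -/-/A → run A
t=23: (idle)
t=24: (idle)
t=25: (idle)

running at tick 18 = H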